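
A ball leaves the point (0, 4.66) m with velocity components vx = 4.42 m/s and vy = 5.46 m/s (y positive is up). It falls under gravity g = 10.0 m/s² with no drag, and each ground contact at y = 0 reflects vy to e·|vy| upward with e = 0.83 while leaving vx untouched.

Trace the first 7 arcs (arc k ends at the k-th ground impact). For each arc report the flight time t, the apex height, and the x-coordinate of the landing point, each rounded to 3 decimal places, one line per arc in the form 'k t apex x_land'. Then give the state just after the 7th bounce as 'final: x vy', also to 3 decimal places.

Arc 1: start y=4.660, vy=5.460 → t=1.655, apex=6.151, x_land=7.316, impact vy=-11.091
  bounce: vy ← 0.83·11.091 = 9.206
Arc 2: start y=0.000, vy=9.206 → t=1.841, apex=4.237, x_land=15.453, impact vy=-9.206
  bounce: vy ← 0.83·9.206 = 7.641
Arc 3: start y=0.000, vy=7.641 → t=1.528, apex=2.919, x_land=22.208, impact vy=-7.641
  bounce: vy ← 0.83·7.641 = 6.342
Arc 4: start y=0.000, vy=6.342 → t=1.268, apex=2.011, x_land=27.814, impact vy=-6.342
  bounce: vy ← 0.83·6.342 = 5.264
Arc 5: start y=0.000, vy=5.264 → t=1.053, apex=1.385, x_land=32.467, impact vy=-5.264
  bounce: vy ← 0.83·5.264 = 4.369
Arc 6: start y=0.000, vy=4.369 → t=0.874, apex=0.954, x_land=36.329, impact vy=-4.369
  bounce: vy ← 0.83·4.369 = 3.626
Arc 7: start y=0.000, vy=3.626 → t=0.725, apex=0.657, x_land=39.534, impact vy=-3.626
  bounce: vy ← 0.83·3.626 = 3.010

1 1.655 6.151 7.316
2 1.841 4.237 15.453
3 1.528 2.919 22.208
4 1.268 2.011 27.814
5 1.053 1.385 32.467
6 0.874 0.954 36.329
7 0.725 0.657 39.534
final: 39.534 3.010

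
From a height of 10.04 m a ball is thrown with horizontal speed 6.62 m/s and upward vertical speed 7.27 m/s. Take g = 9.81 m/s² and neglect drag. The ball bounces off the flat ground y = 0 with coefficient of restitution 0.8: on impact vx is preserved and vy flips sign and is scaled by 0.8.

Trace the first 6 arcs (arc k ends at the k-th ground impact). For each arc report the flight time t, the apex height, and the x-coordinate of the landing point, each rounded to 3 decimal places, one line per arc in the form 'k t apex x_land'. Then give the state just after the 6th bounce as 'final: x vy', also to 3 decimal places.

Arc 1: start y=10.040, vy=7.270 → t=2.352, apex=12.734, x_land=15.572, impact vy=-15.806
  bounce: vy ← 0.8·15.806 = 12.645
Arc 2: start y=0.000, vy=12.645 → t=2.578, apex=8.150, x_land=32.639, impact vy=-12.645
  bounce: vy ← 0.8·12.645 = 10.116
Arc 3: start y=0.000, vy=10.116 → t=2.062, apex=5.216, x_land=46.292, impact vy=-10.116
  bounce: vy ← 0.8·10.116 = 8.093
Arc 4: start y=0.000, vy=8.093 → t=1.650, apex=3.338, x_land=57.214, impact vy=-8.093
  bounce: vy ← 0.8·8.093 = 6.474
Arc 5: start y=0.000, vy=6.474 → t=1.320, apex=2.136, x_land=65.952, impact vy=-6.474
  bounce: vy ← 0.8·6.474 = 5.179
Arc 6: start y=0.000, vy=5.179 → t=1.056, apex=1.367, x_land=72.942, impact vy=-5.179
  bounce: vy ← 0.8·5.179 = 4.144

1 2.352 12.734 15.572
2 2.578 8.150 32.639
3 2.062 5.216 46.292
4 1.650 3.338 57.214
5 1.320 2.136 65.952
6 1.056 1.367 72.942
final: 72.942 4.144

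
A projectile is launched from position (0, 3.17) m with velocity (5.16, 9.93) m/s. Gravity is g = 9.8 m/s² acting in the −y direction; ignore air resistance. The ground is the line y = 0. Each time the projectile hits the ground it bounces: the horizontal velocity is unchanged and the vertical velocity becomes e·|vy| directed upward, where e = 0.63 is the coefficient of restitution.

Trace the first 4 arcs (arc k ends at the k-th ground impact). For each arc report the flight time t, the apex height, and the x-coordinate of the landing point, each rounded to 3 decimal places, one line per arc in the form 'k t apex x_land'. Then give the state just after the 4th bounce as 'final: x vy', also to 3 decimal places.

Arc 1: start y=3.170, vy=9.930 → t=2.307, apex=8.201, x_land=11.904, impact vy=-12.678
  bounce: vy ← 0.63·12.678 = 7.987
Arc 2: start y=0.000, vy=7.987 → t=1.630, apex=3.255, x_land=20.315, impact vy=-7.987
  bounce: vy ← 0.63·7.987 = 5.032
Arc 3: start y=0.000, vy=5.032 → t=1.027, apex=1.292, x_land=25.614, impact vy=-5.032
  bounce: vy ← 0.63·5.032 = 3.170
Arc 4: start y=0.000, vy=3.170 → t=0.647, apex=0.513, x_land=28.952, impact vy=-3.170
  bounce: vy ← 0.63·3.170 = 1.997

1 2.307 8.201 11.904
2 1.630 3.255 20.315
3 1.027 1.292 25.614
4 0.647 0.513 28.952
final: 28.952 1.997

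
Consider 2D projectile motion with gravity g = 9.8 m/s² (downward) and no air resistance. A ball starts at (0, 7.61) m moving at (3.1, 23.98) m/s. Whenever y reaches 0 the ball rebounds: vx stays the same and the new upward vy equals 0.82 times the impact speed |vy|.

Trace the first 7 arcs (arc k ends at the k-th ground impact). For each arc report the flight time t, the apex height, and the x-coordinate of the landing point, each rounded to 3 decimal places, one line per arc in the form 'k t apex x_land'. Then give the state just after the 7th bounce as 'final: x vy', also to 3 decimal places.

Arc 1: start y=7.610, vy=23.980 → t=5.193, apex=36.949, x_land=16.098, impact vy=-26.911
  bounce: vy ← 0.82·26.911 = 22.067
Arc 2: start y=0.000, vy=22.067 → t=4.503, apex=24.844, x_land=30.059, impact vy=-22.067
  bounce: vy ← 0.82·22.067 = 18.095
Arc 3: start y=0.000, vy=18.095 → t=3.693, apex=16.705, x_land=41.507, impact vy=-18.095
  bounce: vy ← 0.82·18.095 = 14.838
Arc 4: start y=0.000, vy=14.838 → t=3.028, apex=11.233, x_land=50.894, impact vy=-14.838
  bounce: vy ← 0.82·14.838 = 12.167
Arc 5: start y=0.000, vy=12.167 → t=2.483, apex=7.553, x_land=58.591, impact vy=-12.167
  bounce: vy ← 0.82·12.167 = 9.977
Arc 6: start y=0.000, vy=9.977 → t=2.036, apex=5.079, x_land=64.903, impact vy=-9.977
  bounce: vy ← 0.82·9.977 = 8.181
Arc 7: start y=0.000, vy=8.181 → t=1.670, apex=3.415, x_land=70.079, impact vy=-8.181
  bounce: vy ← 0.82·8.181 = 6.708

1 5.193 36.949 16.098
2 4.503 24.844 30.059
3 3.693 16.705 41.507
4 3.028 11.233 50.894
5 2.483 7.553 58.591
6 2.036 5.079 64.903
7 1.670 3.415 70.079
final: 70.079 6.708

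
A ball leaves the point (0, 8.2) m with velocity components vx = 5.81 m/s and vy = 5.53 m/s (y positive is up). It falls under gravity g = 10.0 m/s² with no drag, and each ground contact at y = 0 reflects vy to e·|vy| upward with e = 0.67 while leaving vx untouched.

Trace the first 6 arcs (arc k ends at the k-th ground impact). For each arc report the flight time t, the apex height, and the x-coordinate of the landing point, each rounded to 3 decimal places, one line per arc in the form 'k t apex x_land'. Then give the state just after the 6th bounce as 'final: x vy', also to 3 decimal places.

Arc 1: start y=8.200, vy=5.530 → t=1.948, apex=9.729, x_land=11.317, impact vy=-13.949
  bounce: vy ← 0.67·13.949 = 9.346
Arc 2: start y=0.000, vy=9.346 → t=1.869, apex=4.367, x_land=22.177, impact vy=-9.346
  bounce: vy ← 0.67·9.346 = 6.262
Arc 3: start y=0.000, vy=6.262 → t=1.252, apex=1.961, x_land=29.454, impact vy=-6.262
  bounce: vy ← 0.67·6.262 = 4.195
Arc 4: start y=0.000, vy=4.195 → t=0.839, apex=0.880, x_land=34.329, impact vy=-4.195
  bounce: vy ← 0.67·4.195 = 2.811
Arc 5: start y=0.000, vy=2.811 → t=0.562, apex=0.395, x_land=37.595, impact vy=-2.811
  bounce: vy ← 0.67·2.811 = 1.883
Arc 6: start y=0.000, vy=1.883 → t=0.377, apex=0.177, x_land=39.783, impact vy=-1.883
  bounce: vy ← 0.67·1.883 = 1.262

1 1.948 9.729 11.317
2 1.869 4.367 22.177
3 1.252 1.961 29.454
4 0.839 0.880 34.329
5 0.562 0.395 37.595
6 0.377 0.177 39.783
final: 39.783 1.262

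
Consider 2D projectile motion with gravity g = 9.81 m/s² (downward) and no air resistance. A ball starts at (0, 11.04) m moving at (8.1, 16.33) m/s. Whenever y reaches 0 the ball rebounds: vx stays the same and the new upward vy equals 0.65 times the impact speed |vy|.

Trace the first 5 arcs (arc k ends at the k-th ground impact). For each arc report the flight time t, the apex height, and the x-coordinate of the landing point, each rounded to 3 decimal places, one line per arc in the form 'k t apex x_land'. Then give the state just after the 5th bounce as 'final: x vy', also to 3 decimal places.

1 3.906 24.632 31.635
2 2.913 10.407 55.232
3 1.894 4.397 70.570
4 1.231 1.858 80.540
5 0.800 0.785 87.020
final: 87.020 2.551

Arc 1: start y=11.040, vy=16.330 → t=3.906, apex=24.632, x_land=31.635, impact vy=-21.983
  bounce: vy ← 0.65·21.983 = 14.289
Arc 2: start y=0.000, vy=14.289 → t=2.913, apex=10.407, x_land=55.232, impact vy=-14.289
  bounce: vy ← 0.65·14.289 = 9.288
Arc 3: start y=0.000, vy=9.288 → t=1.894, apex=4.397, x_land=70.570, impact vy=-9.288
  bounce: vy ← 0.65·9.288 = 6.037
Arc 4: start y=0.000, vy=6.037 → t=1.231, apex=1.858, x_land=80.540, impact vy=-6.037
  bounce: vy ← 0.65·6.037 = 3.924
Arc 5: start y=0.000, vy=3.924 → t=0.800, apex=0.785, x_land=87.020, impact vy=-3.924
  bounce: vy ← 0.65·3.924 = 2.551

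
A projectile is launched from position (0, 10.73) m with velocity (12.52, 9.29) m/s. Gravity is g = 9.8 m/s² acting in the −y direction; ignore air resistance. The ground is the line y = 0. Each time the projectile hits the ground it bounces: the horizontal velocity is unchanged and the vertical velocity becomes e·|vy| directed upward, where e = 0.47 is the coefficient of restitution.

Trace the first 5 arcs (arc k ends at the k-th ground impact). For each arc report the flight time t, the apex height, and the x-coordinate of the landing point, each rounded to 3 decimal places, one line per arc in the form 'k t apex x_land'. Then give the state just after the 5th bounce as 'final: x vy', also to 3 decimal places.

1 2.705 15.133 33.871
2 1.652 3.343 54.553
3 0.776 0.738 64.274
4 0.365 0.163 68.843
5 0.172 0.036 70.990
final: 70.990 0.395

Arc 1: start y=10.730, vy=9.290 → t=2.705, apex=15.133, x_land=33.871, impact vy=-17.222
  bounce: vy ← 0.47·17.222 = 8.095
Arc 2: start y=0.000, vy=8.095 → t=1.652, apex=3.343, x_land=54.553, impact vy=-8.095
  bounce: vy ← 0.47·8.095 = 3.804
Arc 3: start y=0.000, vy=3.804 → t=0.776, apex=0.738, x_land=64.274, impact vy=-3.804
  bounce: vy ← 0.47·3.804 = 1.788
Arc 4: start y=0.000, vy=1.788 → t=0.365, apex=0.163, x_land=68.843, impact vy=-1.788
  bounce: vy ← 0.47·1.788 = 0.840
Arc 5: start y=0.000, vy=0.840 → t=0.172, apex=0.036, x_land=70.990, impact vy=-0.840
  bounce: vy ← 0.47·0.840 = 0.395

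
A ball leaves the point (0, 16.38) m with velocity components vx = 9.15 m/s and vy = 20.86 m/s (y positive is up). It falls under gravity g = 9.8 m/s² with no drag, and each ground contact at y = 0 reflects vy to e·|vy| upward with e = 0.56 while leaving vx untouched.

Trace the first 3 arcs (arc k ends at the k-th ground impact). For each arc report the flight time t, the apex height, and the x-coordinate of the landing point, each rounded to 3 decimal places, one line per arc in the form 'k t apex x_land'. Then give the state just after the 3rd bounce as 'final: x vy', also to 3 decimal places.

Arc 1: start y=16.380, vy=20.860 → t=4.935, apex=38.581, x_land=45.151, impact vy=-27.499
  bounce: vy ← 0.56·27.499 = 15.399
Arc 2: start y=0.000, vy=15.399 → t=3.143, apex=12.099, x_land=73.907, impact vy=-15.399
  bounce: vy ← 0.56·15.399 = 8.624
Arc 3: start y=0.000, vy=8.624 → t=1.760, apex=3.794, x_land=90.011, impact vy=-8.624
  bounce: vy ← 0.56·8.624 = 4.829

1 4.935 38.581 45.151
2 3.143 12.099 73.907
3 1.760 3.794 90.011
final: 90.011 4.829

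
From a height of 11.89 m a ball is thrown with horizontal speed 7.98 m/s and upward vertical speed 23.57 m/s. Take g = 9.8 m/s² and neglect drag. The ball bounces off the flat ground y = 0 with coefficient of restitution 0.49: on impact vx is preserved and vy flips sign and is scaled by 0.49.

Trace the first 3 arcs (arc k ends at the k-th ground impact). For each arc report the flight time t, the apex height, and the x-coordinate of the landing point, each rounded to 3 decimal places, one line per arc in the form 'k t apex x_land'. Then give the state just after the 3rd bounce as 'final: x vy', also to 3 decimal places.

1 5.271 40.234 42.059
2 2.808 9.660 64.469
3 1.376 2.319 75.449
final: 75.449 3.304

Arc 1: start y=11.890, vy=23.570 → t=5.271, apex=40.234, x_land=42.059, impact vy=-28.082
  bounce: vy ← 0.49·28.082 = 13.760
Arc 2: start y=0.000, vy=13.760 → t=2.808, apex=9.660, x_land=64.469, impact vy=-13.760
  bounce: vy ← 0.49·13.760 = 6.742
Arc 3: start y=0.000, vy=6.742 → t=1.376, apex=2.319, x_land=75.449, impact vy=-6.742
  bounce: vy ← 0.49·6.742 = 3.304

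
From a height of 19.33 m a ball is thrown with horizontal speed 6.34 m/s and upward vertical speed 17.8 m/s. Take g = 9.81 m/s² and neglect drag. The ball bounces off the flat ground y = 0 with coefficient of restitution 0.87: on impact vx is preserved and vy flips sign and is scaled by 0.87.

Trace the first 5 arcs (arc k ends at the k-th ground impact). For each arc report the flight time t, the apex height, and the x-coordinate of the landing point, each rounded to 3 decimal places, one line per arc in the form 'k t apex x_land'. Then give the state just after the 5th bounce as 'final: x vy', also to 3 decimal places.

1 4.504 35.479 28.555
2 4.680 26.854 58.224
3 4.071 20.326 84.036
4 3.542 15.385 106.493
5 3.082 11.645 126.030
final: 126.030 13.150

Arc 1: start y=19.330, vy=17.800 → t=4.504, apex=35.479, x_land=28.555, impact vy=-26.384
  bounce: vy ← 0.87·26.384 = 22.954
Arc 2: start y=0.000, vy=22.954 → t=4.680, apex=26.854, x_land=58.224, impact vy=-22.954
  bounce: vy ← 0.87·22.954 = 19.970
Arc 3: start y=0.000, vy=19.970 → t=4.071, apex=20.326, x_land=84.036, impact vy=-19.970
  bounce: vy ← 0.87·19.970 = 17.374
Arc 4: start y=0.000, vy=17.374 → t=3.542, apex=15.385, x_land=106.493, impact vy=-17.374
  bounce: vy ← 0.87·17.374 = 15.115
Arc 5: start y=0.000, vy=15.115 → t=3.082, apex=11.645, x_land=126.030, impact vy=-15.115
  bounce: vy ← 0.87·15.115 = 13.150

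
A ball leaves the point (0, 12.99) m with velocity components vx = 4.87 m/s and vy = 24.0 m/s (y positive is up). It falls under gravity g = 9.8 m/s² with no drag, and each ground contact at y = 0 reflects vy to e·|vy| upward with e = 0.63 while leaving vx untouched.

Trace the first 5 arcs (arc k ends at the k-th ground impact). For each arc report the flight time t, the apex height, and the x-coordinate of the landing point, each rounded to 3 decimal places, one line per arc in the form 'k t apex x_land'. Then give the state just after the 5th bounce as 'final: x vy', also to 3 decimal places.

Arc 1: start y=12.990, vy=24.000 → t=5.390, apex=42.378, x_land=26.248, impact vy=-28.820
  bounce: vy ← 0.63·28.820 = 18.157
Arc 2: start y=0.000, vy=18.157 → t=3.705, apex=16.820, x_land=44.294, impact vy=-18.157
  bounce: vy ← 0.63·18.157 = 11.439
Arc 3: start y=0.000, vy=11.439 → t=2.334, apex=6.676, x_land=55.663, impact vy=-11.439
  bounce: vy ← 0.63·11.439 = 7.206
Arc 4: start y=0.000, vy=7.206 → t=1.471, apex=2.650, x_land=62.825, impact vy=-7.206
  bounce: vy ← 0.63·7.206 = 4.540
Arc 5: start y=0.000, vy=4.540 → t=0.927, apex=1.052, x_land=67.337, impact vy=-4.540
  bounce: vy ← 0.63·4.540 = 2.860

1 5.390 42.378 26.248
2 3.705 16.820 44.294
3 2.334 6.676 55.663
4 1.471 2.650 62.825
5 0.927 1.052 67.337
final: 67.337 2.860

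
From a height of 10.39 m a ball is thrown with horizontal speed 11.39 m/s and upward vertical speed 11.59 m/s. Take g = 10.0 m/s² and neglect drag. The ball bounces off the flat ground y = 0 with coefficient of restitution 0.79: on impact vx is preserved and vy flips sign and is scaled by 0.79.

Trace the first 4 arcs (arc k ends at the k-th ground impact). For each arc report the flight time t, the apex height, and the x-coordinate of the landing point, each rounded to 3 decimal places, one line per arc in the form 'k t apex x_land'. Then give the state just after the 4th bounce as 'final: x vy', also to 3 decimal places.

1 3.009 17.106 34.269
2 2.922 10.676 67.556
3 2.309 6.663 93.853
4 1.824 4.158 114.627
final: 114.627 7.204

Arc 1: start y=10.390, vy=11.590 → t=3.009, apex=17.106, x_land=34.269, impact vy=-18.497
  bounce: vy ← 0.79·18.497 = 14.612
Arc 2: start y=0.000, vy=14.612 → t=2.922, apex=10.676, x_land=67.556, impact vy=-14.612
  bounce: vy ← 0.79·14.612 = 11.544
Arc 3: start y=0.000, vy=11.544 → t=2.309, apex=6.663, x_land=93.853, impact vy=-11.544
  bounce: vy ← 0.79·11.544 = 9.120
Arc 4: start y=0.000, vy=9.120 → t=1.824, apex=4.158, x_land=114.627, impact vy=-9.120
  bounce: vy ← 0.79·9.120 = 7.204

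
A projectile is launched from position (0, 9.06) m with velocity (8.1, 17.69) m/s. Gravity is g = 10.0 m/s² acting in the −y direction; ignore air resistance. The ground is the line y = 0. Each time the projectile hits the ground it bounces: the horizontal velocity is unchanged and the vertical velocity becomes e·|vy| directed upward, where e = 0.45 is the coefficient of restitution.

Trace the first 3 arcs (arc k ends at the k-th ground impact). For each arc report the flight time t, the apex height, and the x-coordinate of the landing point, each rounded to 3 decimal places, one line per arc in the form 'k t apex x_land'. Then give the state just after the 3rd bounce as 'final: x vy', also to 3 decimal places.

Arc 1: start y=9.060, vy=17.690 → t=3.992, apex=24.707, x_land=32.335, impact vy=-22.229
  bounce: vy ← 0.45·22.229 = 10.003
Arc 2: start y=0.000, vy=10.003 → t=2.001, apex=5.003, x_land=48.540, impact vy=-10.003
  bounce: vy ← 0.45·10.003 = 4.501
Arc 3: start y=0.000, vy=4.501 → t=0.900, apex=1.013, x_land=55.832, impact vy=-4.501
  bounce: vy ← 0.45·4.501 = 2.026

1 3.992 24.707 32.335
2 2.001 5.003 48.540
3 0.900 1.013 55.832
final: 55.832 2.026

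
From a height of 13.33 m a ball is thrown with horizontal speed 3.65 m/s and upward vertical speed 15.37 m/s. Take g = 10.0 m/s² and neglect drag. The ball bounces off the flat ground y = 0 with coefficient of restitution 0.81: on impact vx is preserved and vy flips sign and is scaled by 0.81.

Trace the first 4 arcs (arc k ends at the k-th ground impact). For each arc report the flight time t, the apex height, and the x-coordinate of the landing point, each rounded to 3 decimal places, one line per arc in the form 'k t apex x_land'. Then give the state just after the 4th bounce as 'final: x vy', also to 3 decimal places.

Arc 1: start y=13.330, vy=15.370 → t=3.779, apex=25.142, x_land=13.795, impact vy=-22.424
  bounce: vy ← 0.81·22.424 = 18.163
Arc 2: start y=0.000, vy=18.163 → t=3.633, apex=16.496, x_land=27.054, impact vy=-18.163
  bounce: vy ← 0.81·18.163 = 14.712
Arc 3: start y=0.000, vy=14.712 → t=2.942, apex=10.823, x_land=37.794, impact vy=-14.712
  bounce: vy ← 0.81·14.712 = 11.917
Arc 4: start y=0.000, vy=11.917 → t=2.383, apex=7.101, x_land=46.494, impact vy=-11.917
  bounce: vy ← 0.81·11.917 = 9.653

1 3.779 25.142 13.795
2 3.633 16.496 27.054
3 2.942 10.823 37.794
4 2.383 7.101 46.494
final: 46.494 9.653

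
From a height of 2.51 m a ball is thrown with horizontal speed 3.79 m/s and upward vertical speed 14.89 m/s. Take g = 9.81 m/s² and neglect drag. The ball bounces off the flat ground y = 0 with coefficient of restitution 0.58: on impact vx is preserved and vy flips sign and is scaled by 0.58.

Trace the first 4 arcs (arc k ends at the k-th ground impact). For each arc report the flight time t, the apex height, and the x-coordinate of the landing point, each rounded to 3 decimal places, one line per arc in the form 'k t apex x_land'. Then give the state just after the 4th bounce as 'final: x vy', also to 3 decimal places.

Arc 1: start y=2.510, vy=14.890 → t=3.196, apex=13.810, x_land=12.112, impact vy=-16.461
  bounce: vy ← 0.58·16.461 = 9.547
Arc 2: start y=0.000, vy=9.547 → t=1.946, apex=4.646, x_land=19.489, impact vy=-9.547
  bounce: vy ← 0.58·9.547 = 5.537
Arc 3: start y=0.000, vy=5.537 → t=1.129, apex=1.563, x_land=23.768, impact vy=-5.537
  bounce: vy ← 0.58·5.537 = 3.212
Arc 4: start y=0.000, vy=3.212 → t=0.655, apex=0.526, x_land=26.249, impact vy=-3.212
  bounce: vy ← 0.58·3.212 = 1.863

1 3.196 13.810 12.112
2 1.946 4.646 19.489
3 1.129 1.563 23.768
4 0.655 0.526 26.249
final: 26.249 1.863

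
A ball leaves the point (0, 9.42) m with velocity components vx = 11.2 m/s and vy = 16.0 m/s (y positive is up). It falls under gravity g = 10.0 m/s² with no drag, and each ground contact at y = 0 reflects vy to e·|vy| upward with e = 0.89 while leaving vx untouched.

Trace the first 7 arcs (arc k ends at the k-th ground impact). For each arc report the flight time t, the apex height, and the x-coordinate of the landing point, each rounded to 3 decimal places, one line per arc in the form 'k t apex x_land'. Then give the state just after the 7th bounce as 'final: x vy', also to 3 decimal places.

Arc 1: start y=9.420, vy=16.000 → t=3.708, apex=22.220, x_land=41.530, impact vy=-21.081
  bounce: vy ← 0.89·21.081 = 18.762
Arc 2: start y=0.000, vy=18.762 → t=3.752, apex=17.600, x_land=83.557, impact vy=-18.762
  bounce: vy ← 0.89·18.762 = 16.698
Arc 3: start y=0.000, vy=16.698 → t=3.340, apex=13.941, x_land=120.961, impact vy=-16.698
  bounce: vy ← 0.89·16.698 = 14.861
Arc 4: start y=0.000, vy=14.861 → t=2.972, apex=11.043, x_land=154.250, impact vy=-14.861
  bounce: vy ← 0.89·14.861 = 13.227
Arc 5: start y=0.000, vy=13.227 → t=2.645, apex=8.747, x_land=183.878, impact vy=-13.227
  bounce: vy ← 0.89·13.227 = 11.772
Arc 6: start y=0.000, vy=11.772 → t=2.354, apex=6.929, x_land=210.246, impact vy=-11.772
  bounce: vy ← 0.89·11.772 = 10.477
Arc 7: start y=0.000, vy=10.477 → t=2.095, apex=5.488, x_land=233.714, impact vy=-10.477
  bounce: vy ← 0.89·10.477 = 9.324

1 3.708 22.220 41.530
2 3.752 17.600 83.557
3 3.340 13.941 120.961
4 2.972 11.043 154.250
5 2.645 8.747 183.878
6 2.354 6.929 210.246
7 2.095 5.488 233.714
final: 233.714 9.324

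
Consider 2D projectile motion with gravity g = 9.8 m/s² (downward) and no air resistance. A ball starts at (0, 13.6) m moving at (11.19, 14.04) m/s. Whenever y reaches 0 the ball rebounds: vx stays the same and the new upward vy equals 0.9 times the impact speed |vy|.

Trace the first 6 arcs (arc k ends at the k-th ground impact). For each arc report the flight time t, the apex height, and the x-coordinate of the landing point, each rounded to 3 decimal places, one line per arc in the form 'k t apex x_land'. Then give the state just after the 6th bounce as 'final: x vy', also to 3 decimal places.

Arc 1: start y=13.600, vy=14.040 → t=3.630, apex=23.657, x_land=40.619, impact vy=-21.533
  bounce: vy ← 0.9·21.533 = 19.380
Arc 2: start y=0.000, vy=19.380 → t=3.955, apex=19.162, x_land=84.876, impact vy=-19.380
  bounce: vy ← 0.9·19.380 = 17.442
Arc 3: start y=0.000, vy=17.442 → t=3.560, apex=15.522, x_land=124.708, impact vy=-17.442
  bounce: vy ← 0.9·17.442 = 15.698
Arc 4: start y=0.000, vy=15.698 → t=3.204, apex=12.572, x_land=160.557, impact vy=-15.698
  bounce: vy ← 0.9·15.698 = 14.128
Arc 5: start y=0.000, vy=14.128 → t=2.883, apex=10.184, x_land=192.820, impact vy=-14.128
  bounce: vy ← 0.9·14.128 = 12.715
Arc 6: start y=0.000, vy=12.715 → t=2.595, apex=8.249, x_land=221.858, impact vy=-12.715
  bounce: vy ← 0.9·12.715 = 11.444

1 3.630 23.657 40.619
2 3.955 19.162 84.876
3 3.560 15.522 124.708
4 3.204 12.572 160.557
5 2.883 10.184 192.820
6 2.595 8.249 221.858
final: 221.858 11.444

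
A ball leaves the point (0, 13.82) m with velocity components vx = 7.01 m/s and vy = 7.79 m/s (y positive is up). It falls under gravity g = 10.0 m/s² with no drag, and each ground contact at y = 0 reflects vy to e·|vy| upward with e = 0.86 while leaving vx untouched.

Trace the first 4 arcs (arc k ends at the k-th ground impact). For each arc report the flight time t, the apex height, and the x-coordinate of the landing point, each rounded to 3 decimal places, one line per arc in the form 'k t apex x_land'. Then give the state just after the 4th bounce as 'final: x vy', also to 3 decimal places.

1 2.615 16.854 18.331
2 3.158 12.465 40.468
3 2.716 9.219 59.506
4 2.336 6.819 75.878
final: 75.878 10.043

Arc 1: start y=13.820, vy=7.790 → t=2.615, apex=16.854, x_land=18.331, impact vy=-18.360
  bounce: vy ← 0.86·18.360 = 15.789
Arc 2: start y=0.000, vy=15.789 → t=3.158, apex=12.465, x_land=40.468, impact vy=-15.789
  bounce: vy ← 0.86·15.789 = 13.579
Arc 3: start y=0.000, vy=13.579 → t=2.716, apex=9.219, x_land=59.506, impact vy=-13.579
  bounce: vy ← 0.86·13.579 = 11.678
Arc 4: start y=0.000, vy=11.678 → t=2.336, apex=6.819, x_land=75.878, impact vy=-11.678
  bounce: vy ← 0.86·11.678 = 10.043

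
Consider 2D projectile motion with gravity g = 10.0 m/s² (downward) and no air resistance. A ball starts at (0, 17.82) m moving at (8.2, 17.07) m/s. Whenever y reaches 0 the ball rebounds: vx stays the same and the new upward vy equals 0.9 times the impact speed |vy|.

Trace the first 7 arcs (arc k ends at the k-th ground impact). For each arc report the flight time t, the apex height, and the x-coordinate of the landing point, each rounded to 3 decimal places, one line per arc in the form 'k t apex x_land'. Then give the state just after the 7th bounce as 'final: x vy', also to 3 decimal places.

Arc 1: start y=17.820, vy=17.070 → t=4.252, apex=32.389, x_land=34.868, impact vy=-25.452
  bounce: vy ← 0.9·25.452 = 22.906
Arc 2: start y=0.000, vy=22.906 → t=4.581, apex=26.235, x_land=72.434, impact vy=-22.906
  bounce: vy ← 0.9·22.906 = 20.616
Arc 3: start y=0.000, vy=20.616 → t=4.123, apex=21.251, x_land=106.244, impact vy=-20.616
  bounce: vy ← 0.9·20.616 = 18.554
Arc 4: start y=0.000, vy=18.554 → t=3.711, apex=17.213, x_land=136.673, impact vy=-18.554
  bounce: vy ← 0.9·18.554 = 16.699
Arc 5: start y=0.000, vy=16.699 → t=3.340, apex=13.943, x_land=164.059, impact vy=-16.699
  bounce: vy ← 0.9·16.699 = 15.029
Arc 6: start y=0.000, vy=15.029 → t=3.006, apex=11.293, x_land=188.707, impact vy=-15.029
  bounce: vy ← 0.9·15.029 = 13.526
Arc 7: start y=0.000, vy=13.526 → t=2.705, apex=9.148, x_land=210.889, impact vy=-13.526
  bounce: vy ← 0.9·13.526 = 12.173

1 4.252 32.389 34.868
2 4.581 26.235 72.434
3 4.123 21.251 106.244
4 3.711 17.213 136.673
5 3.340 13.943 164.059
6 3.006 11.293 188.707
7 2.705 9.148 210.889
final: 210.889 12.173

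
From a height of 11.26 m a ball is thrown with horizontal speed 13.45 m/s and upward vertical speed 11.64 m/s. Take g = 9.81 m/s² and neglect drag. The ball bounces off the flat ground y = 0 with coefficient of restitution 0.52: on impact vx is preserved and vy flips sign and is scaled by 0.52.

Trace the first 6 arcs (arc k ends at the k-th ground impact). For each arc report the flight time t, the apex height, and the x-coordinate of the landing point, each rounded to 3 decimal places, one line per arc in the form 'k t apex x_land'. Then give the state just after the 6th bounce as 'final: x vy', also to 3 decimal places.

1 3.111 18.166 41.843
2 2.001 4.912 68.762
3 1.041 1.328 82.760
4 0.541 0.359 90.039
5 0.281 0.097 93.824
6 0.146 0.026 95.792
final: 95.792 0.373

Arc 1: start y=11.260, vy=11.640 → t=3.111, apex=18.166, x_land=41.843, impact vy=-18.879
  bounce: vy ← 0.52·18.879 = 9.817
Arc 2: start y=0.000, vy=9.817 → t=2.001, apex=4.912, x_land=68.762, impact vy=-9.817
  bounce: vy ← 0.52·9.817 = 5.105
Arc 3: start y=0.000, vy=5.105 → t=1.041, apex=1.328, x_land=82.760, impact vy=-5.105
  bounce: vy ← 0.52·5.105 = 2.655
Arc 4: start y=0.000, vy=2.655 → t=0.541, apex=0.359, x_land=90.039, impact vy=-2.655
  bounce: vy ← 0.52·2.655 = 1.380
Arc 5: start y=0.000, vy=1.380 → t=0.281, apex=0.097, x_land=93.824, impact vy=-1.380
  bounce: vy ← 0.52·1.380 = 0.718
Arc 6: start y=0.000, vy=0.718 → t=0.146, apex=0.026, x_land=95.792, impact vy=-0.718
  bounce: vy ← 0.52·0.718 = 0.373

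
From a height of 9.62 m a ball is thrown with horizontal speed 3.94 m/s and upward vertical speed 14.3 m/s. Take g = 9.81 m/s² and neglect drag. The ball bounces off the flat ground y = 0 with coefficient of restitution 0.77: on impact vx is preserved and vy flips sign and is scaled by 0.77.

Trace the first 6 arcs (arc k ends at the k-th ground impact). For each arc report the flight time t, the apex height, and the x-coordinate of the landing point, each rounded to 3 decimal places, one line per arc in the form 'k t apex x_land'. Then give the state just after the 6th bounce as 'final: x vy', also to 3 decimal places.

1 3.479 20.043 13.708
2 3.113 11.883 25.973
3 2.397 7.046 35.417
4 1.846 4.177 42.689
5 1.421 2.477 48.289
6 1.094 1.468 52.600
final: 52.600 4.133

Arc 1: start y=9.620, vy=14.300 → t=3.479, apex=20.043, x_land=13.708, impact vy=-19.830
  bounce: vy ← 0.77·19.830 = 15.269
Arc 2: start y=0.000, vy=15.269 → t=3.113, apex=11.883, x_land=25.973, impact vy=-15.269
  bounce: vy ← 0.77·15.269 = 11.757
Arc 3: start y=0.000, vy=11.757 → t=2.397, apex=7.046, x_land=35.417, impact vy=-11.757
  bounce: vy ← 0.77·11.757 = 9.053
Arc 4: start y=0.000, vy=9.053 → t=1.846, apex=4.177, x_land=42.689, impact vy=-9.053
  bounce: vy ← 0.77·9.053 = 6.971
Arc 5: start y=0.000, vy=6.971 → t=1.421, apex=2.477, x_land=48.289, impact vy=-6.971
  bounce: vy ← 0.77·6.971 = 5.368
Arc 6: start y=0.000, vy=5.368 → t=1.094, apex=1.468, x_land=52.600, impact vy=-5.368
  bounce: vy ← 0.77·5.368 = 4.133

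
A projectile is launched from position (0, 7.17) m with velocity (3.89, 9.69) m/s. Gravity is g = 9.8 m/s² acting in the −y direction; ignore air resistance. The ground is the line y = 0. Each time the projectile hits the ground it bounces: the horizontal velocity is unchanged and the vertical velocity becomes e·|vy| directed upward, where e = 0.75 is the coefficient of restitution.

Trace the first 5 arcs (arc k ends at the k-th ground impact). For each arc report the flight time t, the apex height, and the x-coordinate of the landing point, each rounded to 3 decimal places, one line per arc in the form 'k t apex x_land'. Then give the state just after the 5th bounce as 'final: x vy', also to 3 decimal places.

1 2.551 11.961 9.924
2 2.344 6.728 19.040
3 1.758 3.784 25.877
4 1.318 2.129 31.005
5 0.989 1.197 34.851
final: 34.851 3.633

Arc 1: start y=7.170, vy=9.690 → t=2.551, apex=11.961, x_land=9.924, impact vy=-15.311
  bounce: vy ← 0.75·15.311 = 11.483
Arc 2: start y=0.000, vy=11.483 → t=2.344, apex=6.728, x_land=19.040, impact vy=-11.483
  bounce: vy ← 0.75·11.483 = 8.612
Arc 3: start y=0.000, vy=8.612 → t=1.758, apex=3.784, x_land=25.877, impact vy=-8.612
  bounce: vy ← 0.75·8.612 = 6.459
Arc 4: start y=0.000, vy=6.459 → t=1.318, apex=2.129, x_land=31.005, impact vy=-6.459
  bounce: vy ← 0.75·6.459 = 4.845
Arc 5: start y=0.000, vy=4.845 → t=0.989, apex=1.197, x_land=34.851, impact vy=-4.845
  bounce: vy ← 0.75·4.845 = 3.633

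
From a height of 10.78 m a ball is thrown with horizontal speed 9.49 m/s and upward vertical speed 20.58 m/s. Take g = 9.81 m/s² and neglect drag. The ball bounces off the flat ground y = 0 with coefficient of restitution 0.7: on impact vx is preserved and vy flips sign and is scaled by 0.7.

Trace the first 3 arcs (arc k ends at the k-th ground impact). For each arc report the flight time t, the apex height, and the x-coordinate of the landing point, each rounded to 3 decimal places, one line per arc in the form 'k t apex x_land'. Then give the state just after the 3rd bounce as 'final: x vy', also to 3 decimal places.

1 4.667 32.367 44.287
2 3.596 15.860 78.416
3 2.517 7.771 102.306
final: 102.306 8.644

Arc 1: start y=10.780, vy=20.580 → t=4.667, apex=32.367, x_land=44.287, impact vy=-25.200
  bounce: vy ← 0.7·25.200 = 17.640
Arc 2: start y=0.000, vy=17.640 → t=3.596, apex=15.860, x_land=78.416, impact vy=-17.640
  bounce: vy ← 0.7·17.640 = 12.348
Arc 3: start y=0.000, vy=12.348 → t=2.517, apex=7.771, x_land=102.306, impact vy=-12.348
  bounce: vy ← 0.7·12.348 = 8.644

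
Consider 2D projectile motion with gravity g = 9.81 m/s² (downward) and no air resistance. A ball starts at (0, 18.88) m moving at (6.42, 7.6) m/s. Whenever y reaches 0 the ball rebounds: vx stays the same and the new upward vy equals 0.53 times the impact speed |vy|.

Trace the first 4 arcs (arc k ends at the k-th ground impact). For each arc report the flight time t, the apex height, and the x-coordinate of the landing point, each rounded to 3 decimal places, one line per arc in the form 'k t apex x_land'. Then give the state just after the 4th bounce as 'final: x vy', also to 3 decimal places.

1 2.884 21.824 18.516
2 2.236 6.130 32.870
3 1.185 1.722 40.478
4 0.628 0.484 44.510
final: 44.510 1.633

Arc 1: start y=18.880, vy=7.600 → t=2.884, apex=21.824, x_land=18.516, impact vy=-20.693
  bounce: vy ← 0.53·20.693 = 10.967
Arc 2: start y=0.000, vy=10.967 → t=2.236, apex=6.130, x_land=32.870, impact vy=-10.967
  bounce: vy ← 0.53·10.967 = 5.813
Arc 3: start y=0.000, vy=5.813 → t=1.185, apex=1.722, x_land=40.478, impact vy=-5.813
  bounce: vy ← 0.53·5.813 = 3.081
Arc 4: start y=0.000, vy=3.081 → t=0.628, apex=0.484, x_land=44.510, impact vy=-3.081
  bounce: vy ← 0.53·3.081 = 1.633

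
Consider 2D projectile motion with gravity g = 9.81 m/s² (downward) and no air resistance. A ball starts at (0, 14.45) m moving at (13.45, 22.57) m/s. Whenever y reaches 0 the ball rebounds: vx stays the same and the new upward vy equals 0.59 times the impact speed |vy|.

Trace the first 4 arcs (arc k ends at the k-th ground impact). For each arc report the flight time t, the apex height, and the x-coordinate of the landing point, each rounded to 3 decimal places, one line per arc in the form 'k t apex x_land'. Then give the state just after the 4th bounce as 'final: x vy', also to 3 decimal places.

1 5.171 40.414 69.552
2 3.387 14.068 115.108
3 1.998 4.897 141.986
4 1.179 1.705 157.844
final: 157.844 3.412

Arc 1: start y=14.450, vy=22.570 → t=5.171, apex=40.414, x_land=69.552, impact vy=-28.159
  bounce: vy ← 0.59·28.159 = 16.614
Arc 2: start y=0.000, vy=16.614 → t=3.387, apex=14.068, x_land=115.108, impact vy=-16.614
  bounce: vy ← 0.59·16.614 = 9.802
Arc 3: start y=0.000, vy=9.802 → t=1.998, apex=4.897, x_land=141.986, impact vy=-9.802
  bounce: vy ← 0.59·9.802 = 5.783
Arc 4: start y=0.000, vy=5.783 → t=1.179, apex=1.705, x_land=157.844, impact vy=-5.783
  bounce: vy ← 0.59·5.783 = 3.412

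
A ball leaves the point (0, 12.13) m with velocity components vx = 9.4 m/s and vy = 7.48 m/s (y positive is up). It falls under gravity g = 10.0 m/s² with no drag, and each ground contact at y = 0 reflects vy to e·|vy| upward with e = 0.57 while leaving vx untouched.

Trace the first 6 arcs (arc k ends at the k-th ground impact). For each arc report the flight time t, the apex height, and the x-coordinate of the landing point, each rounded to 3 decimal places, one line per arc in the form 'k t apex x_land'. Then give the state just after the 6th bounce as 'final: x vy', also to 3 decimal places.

Arc 1: start y=12.130, vy=7.480 → t=2.476, apex=14.928, x_land=23.273, impact vy=-17.279
  bounce: vy ← 0.57·17.279 = 9.849
Arc 2: start y=0.000, vy=9.849 → t=1.970, apex=4.850, x_land=41.789, impact vy=-9.849
  bounce: vy ← 0.57·9.849 = 5.614
Arc 3: start y=0.000, vy=5.614 → t=1.123, apex=1.576, x_land=52.343, impact vy=-5.614
  bounce: vy ← 0.57·5.614 = 3.200
Arc 4: start y=0.000, vy=3.200 → t=0.640, apex=0.512, x_land=58.359, impact vy=-3.200
  bounce: vy ← 0.57·3.200 = 1.824
Arc 5: start y=0.000, vy=1.824 → t=0.365, apex=0.166, x_land=61.788, impact vy=-1.824
  bounce: vy ← 0.57·1.824 = 1.040
Arc 6: start y=0.000, vy=1.040 → t=0.208, apex=0.054, x_land=63.742, impact vy=-1.040
  bounce: vy ← 0.57·1.040 = 0.593

1 2.476 14.928 23.273
2 1.970 4.850 41.789
3 1.123 1.576 52.343
4 0.640 0.512 58.359
5 0.365 0.166 61.788
6 0.208 0.054 63.742
final: 63.742 0.593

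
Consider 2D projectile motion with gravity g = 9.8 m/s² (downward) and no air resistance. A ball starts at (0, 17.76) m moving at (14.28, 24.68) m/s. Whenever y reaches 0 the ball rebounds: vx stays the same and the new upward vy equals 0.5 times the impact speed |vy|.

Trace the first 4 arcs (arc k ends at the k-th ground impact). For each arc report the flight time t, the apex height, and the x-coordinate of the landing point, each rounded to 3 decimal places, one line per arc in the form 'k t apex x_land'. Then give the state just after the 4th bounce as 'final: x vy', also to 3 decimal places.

1 5.675 48.837 81.044
2 3.157 12.209 126.126
3 1.579 3.052 148.667
4 0.789 0.763 159.938
final: 159.938 1.934

Arc 1: start y=17.760, vy=24.680 → t=5.675, apex=48.837, x_land=81.044, impact vy=-30.939
  bounce: vy ← 0.5·30.939 = 15.469
Arc 2: start y=0.000, vy=15.469 → t=3.157, apex=12.209, x_land=126.126, impact vy=-15.469
  bounce: vy ← 0.5·15.469 = 7.735
Arc 3: start y=0.000, vy=7.735 → t=1.579, apex=3.052, x_land=148.667, impact vy=-7.735
  bounce: vy ← 0.5·7.735 = 3.867
Arc 4: start y=0.000, vy=3.867 → t=0.789, apex=0.763, x_land=159.938, impact vy=-3.867
  bounce: vy ← 0.5·3.867 = 1.934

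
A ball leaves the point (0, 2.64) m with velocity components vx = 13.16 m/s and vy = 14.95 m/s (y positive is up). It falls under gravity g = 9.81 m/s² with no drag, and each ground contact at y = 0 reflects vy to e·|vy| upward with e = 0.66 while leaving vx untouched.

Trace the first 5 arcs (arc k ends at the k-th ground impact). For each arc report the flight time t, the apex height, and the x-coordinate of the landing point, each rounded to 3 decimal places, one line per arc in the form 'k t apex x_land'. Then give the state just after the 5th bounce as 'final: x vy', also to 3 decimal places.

Arc 1: start y=2.640, vy=14.950 → t=3.215, apex=14.032, x_land=42.313, impact vy=-16.592
  bounce: vy ← 0.66·16.592 = 10.951
Arc 2: start y=0.000, vy=10.951 → t=2.233, apex=6.112, x_land=71.694, impact vy=-10.951
  bounce: vy ← 0.66·10.951 = 7.228
Arc 3: start y=0.000, vy=7.228 → t=1.474, apex=2.662, x_land=91.086, impact vy=-7.228
  bounce: vy ← 0.66·7.228 = 4.770
Arc 4: start y=0.000, vy=4.770 → t=0.973, apex=1.160, x_land=103.884, impact vy=-4.770
  bounce: vy ← 0.66·4.770 = 3.148
Arc 5: start y=0.000, vy=3.148 → t=0.642, apex=0.505, x_land=112.331, impact vy=-3.148
  bounce: vy ← 0.66·3.148 = 2.078

1 3.215 14.032 42.313
2 2.233 6.112 71.694
3 1.474 2.662 91.086
4 0.973 1.160 103.884
5 0.642 0.505 112.331
final: 112.331 2.078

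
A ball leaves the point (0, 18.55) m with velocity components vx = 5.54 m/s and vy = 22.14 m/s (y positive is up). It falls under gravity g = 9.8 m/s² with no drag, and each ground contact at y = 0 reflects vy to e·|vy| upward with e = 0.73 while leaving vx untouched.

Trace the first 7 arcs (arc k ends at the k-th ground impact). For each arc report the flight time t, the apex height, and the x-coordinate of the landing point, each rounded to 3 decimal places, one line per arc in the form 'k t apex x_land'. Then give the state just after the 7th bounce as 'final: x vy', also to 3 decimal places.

Arc 1: start y=18.550, vy=22.140 → t=5.241, apex=43.559, x_land=29.034, impact vy=-29.219
  bounce: vy ← 0.73·29.219 = 21.330
Arc 2: start y=0.000, vy=21.330 → t=4.353, apex=23.213, x_land=53.150, impact vy=-21.330
  bounce: vy ← 0.73·21.330 = 15.571
Arc 3: start y=0.000, vy=15.571 → t=3.178, apex=12.370, x_land=70.754, impact vy=-15.571
  bounce: vy ← 0.73·15.571 = 11.367
Arc 4: start y=0.000, vy=11.367 → t=2.320, apex=6.592, x_land=83.606, impact vy=-11.367
  bounce: vy ← 0.73·11.367 = 8.298
Arc 5: start y=0.000, vy=8.298 → t=1.693, apex=3.513, x_land=92.987, impact vy=-8.298
  bounce: vy ← 0.73·8.298 = 6.057
Arc 6: start y=0.000, vy=6.057 → t=1.236, apex=1.872, x_land=99.836, impact vy=-6.057
  bounce: vy ← 0.73·6.057 = 4.422
Arc 7: start y=0.000, vy=4.422 → t=0.902, apex=0.998, x_land=104.835, impact vy=-4.422
  bounce: vy ← 0.73·4.422 = 3.228

1 5.241 43.559 29.034
2 4.353 23.213 53.150
3 3.178 12.370 70.754
4 2.320 6.592 83.606
5 1.693 3.513 92.987
6 1.236 1.872 99.836
7 0.902 0.998 104.835
final: 104.835 3.228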